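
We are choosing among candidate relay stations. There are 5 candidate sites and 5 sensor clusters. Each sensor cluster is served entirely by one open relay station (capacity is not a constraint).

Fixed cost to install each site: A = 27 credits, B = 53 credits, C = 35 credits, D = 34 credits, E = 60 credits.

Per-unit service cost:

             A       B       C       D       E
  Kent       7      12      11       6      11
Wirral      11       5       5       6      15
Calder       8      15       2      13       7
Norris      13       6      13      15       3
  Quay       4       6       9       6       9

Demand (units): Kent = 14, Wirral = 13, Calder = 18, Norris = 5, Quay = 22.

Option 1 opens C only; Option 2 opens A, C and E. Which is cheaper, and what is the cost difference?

Option 1: {C}: Kent→C 11·14=154, Wirral→C 5·13=65, Calder→C 2·18=36, Norris→C 13·5=65, Quay→C 9·22=198. Service 518; fixed 35; total 553.
Option 2: {A, C, E}: Kent→A 7·14=98, Wirral→C 5·13=65, Calder→C 2·18=36, Norris→E 3·5=15, Quay→A 4·22=88. Service 302; fixed 122; total 424.
Difference: |553 − 424| = 129.

Option 2 is cheaper by 129.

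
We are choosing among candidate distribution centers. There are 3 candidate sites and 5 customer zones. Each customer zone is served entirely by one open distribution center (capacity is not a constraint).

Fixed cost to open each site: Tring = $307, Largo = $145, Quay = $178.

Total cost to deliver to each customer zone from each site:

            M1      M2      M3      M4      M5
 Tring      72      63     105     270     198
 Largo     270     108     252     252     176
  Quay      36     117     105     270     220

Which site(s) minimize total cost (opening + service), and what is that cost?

For any fixed open set, each customer zone goes to its cheapest open site; total = fixed + service.
{Quay}: M1→Quay 36, M2→Quay 117, M3→Quay 105, M4→Quay 270, M5→Quay 220. Service 748; fixed 178; total 926.
{Largo, Quay}: service 677 + fixed 323 = 1000
{Tring}: M1→Tring 72, M2→Tring 63, M3→Tring 105, M4→Tring 270, M5→Tring 198. Service 708; fixed 307; total 1015.
{Tring, Largo, Quay}: service 632 + fixed 630 = 1262
(All 7 nonempty subsets were checked; Quay only is lowest.)

Open Quay only; minimum total cost 926.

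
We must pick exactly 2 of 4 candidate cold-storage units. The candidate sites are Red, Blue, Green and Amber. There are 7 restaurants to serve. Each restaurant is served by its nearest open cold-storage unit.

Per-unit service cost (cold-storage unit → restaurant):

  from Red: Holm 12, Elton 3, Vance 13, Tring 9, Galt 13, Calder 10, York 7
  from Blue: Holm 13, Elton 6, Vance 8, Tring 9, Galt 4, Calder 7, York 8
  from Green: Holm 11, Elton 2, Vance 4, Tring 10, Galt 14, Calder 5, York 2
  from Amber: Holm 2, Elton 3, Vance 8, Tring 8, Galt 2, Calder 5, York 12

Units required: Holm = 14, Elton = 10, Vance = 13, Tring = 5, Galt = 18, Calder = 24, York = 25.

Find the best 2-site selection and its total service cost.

With exactly 2 open, each restaurant uses its cheapest among the chosen.
{Green, Amber}: Holm→Amber 2·14=28, Elton→Green 2·10=20, Vance→Green 4·13=52, Tring→Amber 8·5=40, Galt→Amber 2·18=36, Calder→Green 5·24=120, York→Green 2·25=50. Service cost 346.
{Blue, Green}: service cost 513
{Red, Amber}: service cost 533
Among all 6 size-2 choices, {Green, Amber} is lowest.

Choose Green and Amber; total service cost 346.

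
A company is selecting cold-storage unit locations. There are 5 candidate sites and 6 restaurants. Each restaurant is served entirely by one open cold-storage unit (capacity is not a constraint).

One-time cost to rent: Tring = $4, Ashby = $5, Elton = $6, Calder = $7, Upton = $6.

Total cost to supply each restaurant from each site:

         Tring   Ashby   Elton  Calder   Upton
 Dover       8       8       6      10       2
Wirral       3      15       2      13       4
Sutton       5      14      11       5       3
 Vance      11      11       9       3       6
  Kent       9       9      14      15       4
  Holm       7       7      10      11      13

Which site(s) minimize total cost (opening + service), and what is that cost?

Open Tring and Upton; minimum total cost 35.

For any fixed open set, each restaurant goes to its cheapest open site; total = fixed + service.
{Tring, Upton}: Dover→Upton 2, Wirral→Tring 3, Sutton→Upton 3, Vance→Upton 6, Kent→Upton 4, Holm→Tring 7. Service 25; fixed 10; total 35.
{Ashby, Upton}: Dover→Upton 2, Wirral→Upton 4, Sutton→Upton 3, Vance→Upton 6, Kent→Upton 4, Holm→Ashby 7. Service 26; fixed 11; total 37.
{Upton}: service 32 + fixed 6 = 38
{Tring, Ashby, Elton, Calder, Upton}: Dover→Upton 2, Wirral→Elton 2, Sutton→Upton 3, Vance→Calder 3, Kent→Upton 4, Holm→Tring 7. Service 21; fixed 28; total 49.
No other subset beats 35.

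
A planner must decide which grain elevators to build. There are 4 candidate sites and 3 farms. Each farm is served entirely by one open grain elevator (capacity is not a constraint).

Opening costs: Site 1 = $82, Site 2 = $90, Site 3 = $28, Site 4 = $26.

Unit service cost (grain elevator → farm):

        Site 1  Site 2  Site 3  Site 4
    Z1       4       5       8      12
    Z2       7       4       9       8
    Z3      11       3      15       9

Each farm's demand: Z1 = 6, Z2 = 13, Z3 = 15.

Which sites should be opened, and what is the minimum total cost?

Open Site 2 only; minimum total cost 217.

For any fixed open set, each farm goes to its cheapest open site; total = fixed + service.
{Site 2}: Z1→Site 2 5·6=30, Z2→Site 2 4·13=52, Z3→Site 2 3·15=45. Service 127; fixed 90; total 217.
{Site 2, Site 4}: service 127 + fixed 116 = 243
{Site 2, Site 3}: service 127 + fixed 118 = 245
{Site 1, Site 2, Site 3, Site 4}: Z1→Site 1 4·6=24, Z2→Site 2 4·13=52, Z3→Site 2 3·15=45. Service 121; fixed 226; total 347.
(All 15 nonempty subsets were checked; Site 2 only is lowest.)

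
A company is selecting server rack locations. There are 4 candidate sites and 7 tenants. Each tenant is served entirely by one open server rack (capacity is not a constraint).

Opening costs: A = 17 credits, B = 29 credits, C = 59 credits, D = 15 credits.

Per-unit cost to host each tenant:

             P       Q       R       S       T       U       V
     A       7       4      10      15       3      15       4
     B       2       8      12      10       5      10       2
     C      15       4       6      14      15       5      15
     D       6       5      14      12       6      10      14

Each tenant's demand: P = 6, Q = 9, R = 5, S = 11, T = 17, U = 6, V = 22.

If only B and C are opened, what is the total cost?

Each tenant is assigned to its cheapest site among the open ones.
{B, C}: P→B 2·6=12, Q→C 4·9=36, R→C 6·5=30, S→B 10·11=110, T→B 5·17=85, U→C 5·6=30, V→B 2·22=44. Service 347; fixed 88; total 435.

Total cost: 435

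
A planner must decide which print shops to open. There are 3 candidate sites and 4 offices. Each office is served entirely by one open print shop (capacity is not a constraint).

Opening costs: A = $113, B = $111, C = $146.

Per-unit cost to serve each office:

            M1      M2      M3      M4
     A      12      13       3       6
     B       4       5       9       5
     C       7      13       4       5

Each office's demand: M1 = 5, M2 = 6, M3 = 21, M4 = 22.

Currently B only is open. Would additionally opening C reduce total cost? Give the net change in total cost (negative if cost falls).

Current service cost with {B}: 349.
Adding C: each office re-picks its cheapest; new service cost 244, saving 105.
Extra fixed cost: 146. Net change = 146 − 105 = 41.
(Totals: 460 → 501.)

No — net change +41 (cost rises by 41).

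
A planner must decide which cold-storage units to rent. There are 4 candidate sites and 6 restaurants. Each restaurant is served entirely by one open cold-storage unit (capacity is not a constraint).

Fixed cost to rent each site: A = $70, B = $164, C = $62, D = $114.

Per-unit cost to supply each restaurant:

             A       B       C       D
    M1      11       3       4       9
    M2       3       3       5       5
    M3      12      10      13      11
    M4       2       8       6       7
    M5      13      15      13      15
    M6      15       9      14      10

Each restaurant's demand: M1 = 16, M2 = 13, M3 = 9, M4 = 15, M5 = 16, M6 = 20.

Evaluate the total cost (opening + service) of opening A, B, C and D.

Each restaurant is assigned to its cheapest site among the open ones.
{A, B, C, D}: M1→B 3·16=48, M2→A 3·13=39, M3→B 10·9=90, M4→A 2·15=30, M5→A 13·16=208, M6→B 9·20=180. Service 595; fixed 410; total 1005.

Total cost: 1005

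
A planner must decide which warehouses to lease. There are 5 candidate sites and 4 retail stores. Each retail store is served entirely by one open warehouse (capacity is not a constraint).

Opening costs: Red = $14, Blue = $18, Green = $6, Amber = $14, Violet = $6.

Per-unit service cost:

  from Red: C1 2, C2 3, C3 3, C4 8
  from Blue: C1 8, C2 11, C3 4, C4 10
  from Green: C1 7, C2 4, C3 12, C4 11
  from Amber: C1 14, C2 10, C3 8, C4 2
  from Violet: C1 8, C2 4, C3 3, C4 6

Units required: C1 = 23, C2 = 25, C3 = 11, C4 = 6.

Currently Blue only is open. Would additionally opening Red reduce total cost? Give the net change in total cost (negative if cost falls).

Current service cost with {Blue}: 563.
Adding Red: each retail store re-picks its cheapest; new service cost 202, saving 361.
Extra fixed cost: 14. Net change = 14 − 361 = -347.
(Totals: 581 → 234.)

Yes — net change −347 (cost falls by 347).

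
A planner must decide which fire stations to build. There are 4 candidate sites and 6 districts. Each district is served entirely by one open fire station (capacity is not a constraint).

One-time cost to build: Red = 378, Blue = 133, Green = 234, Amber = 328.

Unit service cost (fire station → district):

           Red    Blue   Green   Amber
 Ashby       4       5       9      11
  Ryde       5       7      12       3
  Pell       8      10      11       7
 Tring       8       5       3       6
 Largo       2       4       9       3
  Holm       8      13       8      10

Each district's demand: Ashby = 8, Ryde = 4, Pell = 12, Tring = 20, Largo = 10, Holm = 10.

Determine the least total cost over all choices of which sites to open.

Minimum total cost: 591

For any fixed open set, each district goes to its cheapest open site; total = fixed + service.
{Blue}: Ashby→Blue 5·8=40, Ryde→Blue 7·4=28, Pell→Blue 10·12=120, Tring→Blue 5·20=100, Largo→Blue 4·10=40, Holm→Blue 13·10=130. Service 458; fixed 133; total 591.
{Green}: service 482 + fixed 234 = 716
{Blue, Green}: service 368 + fixed 367 = 735
{Red, Blue, Green, Amber}: service 288 + fixed 1073 = 1361
(All 15 nonempty subsets were checked; Blue only is lowest.)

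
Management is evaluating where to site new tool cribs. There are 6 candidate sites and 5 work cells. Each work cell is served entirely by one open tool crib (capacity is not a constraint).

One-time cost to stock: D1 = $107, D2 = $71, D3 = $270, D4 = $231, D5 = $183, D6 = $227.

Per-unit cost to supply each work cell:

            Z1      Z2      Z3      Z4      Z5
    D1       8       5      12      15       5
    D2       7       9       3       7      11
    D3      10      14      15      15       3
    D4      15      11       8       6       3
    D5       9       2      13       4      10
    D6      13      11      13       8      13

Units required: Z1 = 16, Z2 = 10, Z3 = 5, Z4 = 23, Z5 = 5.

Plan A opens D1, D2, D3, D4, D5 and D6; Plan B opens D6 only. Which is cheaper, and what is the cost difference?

Plan B is cheaper by 484.

Plan A: {D1, D2, D3, D4, D5, D6}: Z1→D2 7·16=112, Z2→D5 2·10=20, Z3→D2 3·5=15, Z4→D5 4·23=92, Z5→D3 3·5=15. Service 254; fixed 1089; total 1343.
Plan B: {D6}: Z1→D6 13·16=208, Z2→D6 11·10=110, Z3→D6 13·5=65, Z4→D6 8·23=184, Z5→D6 13·5=65. Service 632; fixed 227; total 859.
Difference: |1343 − 859| = 484.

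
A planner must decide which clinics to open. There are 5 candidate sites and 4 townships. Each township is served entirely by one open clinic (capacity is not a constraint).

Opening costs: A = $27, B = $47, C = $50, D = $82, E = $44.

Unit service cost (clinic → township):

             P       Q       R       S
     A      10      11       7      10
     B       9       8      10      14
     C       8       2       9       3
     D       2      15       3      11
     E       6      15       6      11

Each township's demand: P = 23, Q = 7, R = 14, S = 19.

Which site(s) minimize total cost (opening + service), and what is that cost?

Open C and D; minimum total cost 291.

For any fixed open set, each township goes to its cheapest open site; total = fixed + service.
{C, D}: P→D 2·23=46, Q→C 2·7=14, R→D 3·14=42, S→C 3·19=57. Service 159; fixed 132; total 291.
{A, C, D}: service 159 + fixed 159 = 318
{C, D, E}: service 159 + fixed 176 = 335
{A, B, C, D, E}: P→D 2·23=46, Q→C 2·7=14, R→D 3·14=42, S→C 3·19=57. Service 159; fixed 250; total 409.
No other subset beats 291.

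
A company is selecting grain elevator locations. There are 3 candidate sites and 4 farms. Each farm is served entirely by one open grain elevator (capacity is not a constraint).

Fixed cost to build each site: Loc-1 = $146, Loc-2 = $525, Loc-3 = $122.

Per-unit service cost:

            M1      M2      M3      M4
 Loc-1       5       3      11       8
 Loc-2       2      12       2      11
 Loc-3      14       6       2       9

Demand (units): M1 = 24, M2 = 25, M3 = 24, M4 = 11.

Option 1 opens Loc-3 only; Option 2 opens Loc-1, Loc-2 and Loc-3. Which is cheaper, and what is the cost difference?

Option 1 is cheaper by 297.

Option 1: {Loc-3}: M1→Loc-3 14·24=336, M2→Loc-3 6·25=150, M3→Loc-3 2·24=48, M4→Loc-3 9·11=99. Service 633; fixed 122; total 755.
Option 2: {Loc-1, Loc-2, Loc-3}: M1→Loc-2 2·24=48, M2→Loc-1 3·25=75, M3→Loc-2 2·24=48, M4→Loc-1 8·11=88. Service 259; fixed 793; total 1052.
Difference: |755 − 1052| = 297.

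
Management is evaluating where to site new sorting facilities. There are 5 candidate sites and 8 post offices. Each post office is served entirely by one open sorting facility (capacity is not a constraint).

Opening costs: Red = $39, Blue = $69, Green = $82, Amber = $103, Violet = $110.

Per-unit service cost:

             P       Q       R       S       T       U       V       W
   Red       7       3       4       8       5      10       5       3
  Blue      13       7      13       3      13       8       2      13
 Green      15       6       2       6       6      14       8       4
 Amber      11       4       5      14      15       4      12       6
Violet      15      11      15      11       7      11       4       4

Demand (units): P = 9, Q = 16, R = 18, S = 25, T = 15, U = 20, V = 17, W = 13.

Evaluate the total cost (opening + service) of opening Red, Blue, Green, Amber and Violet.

Each post office is assigned to its cheapest site among the open ones.
{Red, Blue, Green, Amber, Violet}: P→Red 7·9=63, Q→Red 3·16=48, R→Green 2·18=36, S→Blue 3·25=75, T→Red 5·15=75, U→Amber 4·20=80, V→Blue 2·17=34, W→Red 3·13=39. Service 450; fixed 403; total 853.

Total cost: 853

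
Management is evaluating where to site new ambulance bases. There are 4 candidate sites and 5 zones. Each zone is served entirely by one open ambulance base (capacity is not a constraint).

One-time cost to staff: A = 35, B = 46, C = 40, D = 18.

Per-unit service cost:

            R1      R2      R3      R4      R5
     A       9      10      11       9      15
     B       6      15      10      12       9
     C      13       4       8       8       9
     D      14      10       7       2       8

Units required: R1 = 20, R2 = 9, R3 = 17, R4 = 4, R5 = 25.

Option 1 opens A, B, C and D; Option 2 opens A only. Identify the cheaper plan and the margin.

Option 1 is cheaper by 281.

Option 1: {A, B, C, D}: R1→B 6·20=120, R2→C 4·9=36, R3→D 7·17=119, R4→D 2·4=8, R5→D 8·25=200. Service 483; fixed 139; total 622.
Option 2: {A}: R1→A 9·20=180, R2→A 10·9=90, R3→A 11·17=187, R4→A 9·4=36, R5→A 15·25=375. Service 868; fixed 35; total 903.
Difference: |622 − 903| = 281.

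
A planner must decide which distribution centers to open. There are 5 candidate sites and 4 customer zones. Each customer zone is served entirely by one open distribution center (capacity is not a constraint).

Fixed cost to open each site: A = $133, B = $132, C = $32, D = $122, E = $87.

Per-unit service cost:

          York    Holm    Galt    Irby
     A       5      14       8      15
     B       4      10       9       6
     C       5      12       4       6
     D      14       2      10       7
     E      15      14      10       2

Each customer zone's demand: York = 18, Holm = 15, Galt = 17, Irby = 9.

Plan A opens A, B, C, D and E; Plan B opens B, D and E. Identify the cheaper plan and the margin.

Plan B is cheaper by 80.

Plan A: {A, B, C, D, E}: York→B 4·18=72, Holm→D 2·15=30, Galt→C 4·17=68, Irby→E 2·9=18. Service 188; fixed 506; total 694.
Plan B: {B, D, E}: York→B 4·18=72, Holm→D 2·15=30, Galt→B 9·17=153, Irby→E 2·9=18. Service 273; fixed 341; total 614.
Difference: |694 − 614| = 80.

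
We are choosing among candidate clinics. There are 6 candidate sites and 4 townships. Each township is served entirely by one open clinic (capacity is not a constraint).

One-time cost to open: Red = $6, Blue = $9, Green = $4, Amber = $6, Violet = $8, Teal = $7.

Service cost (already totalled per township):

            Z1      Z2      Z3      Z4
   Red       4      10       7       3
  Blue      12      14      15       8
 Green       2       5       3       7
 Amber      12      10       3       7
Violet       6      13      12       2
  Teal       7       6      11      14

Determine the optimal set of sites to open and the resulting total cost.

For any fixed open set, each township goes to its cheapest open site; total = fixed + service.
{Green}: Z1→Green 2, Z2→Green 5, Z3→Green 3, Z4→Green 7. Service 17; fixed 4; total 21.
{Red, Green}: service 13 + fixed 10 = 23
{Green, Violet}: Z1→Green 2, Z2→Green 5, Z3→Green 3, Z4→Violet 2. Service 12; fixed 12; total 24.
{Red, Blue, Green, Amber, Violet, Teal}: service 12 + fixed 40 = 52
No other subset beats 21.

Open Green only; minimum total cost 21.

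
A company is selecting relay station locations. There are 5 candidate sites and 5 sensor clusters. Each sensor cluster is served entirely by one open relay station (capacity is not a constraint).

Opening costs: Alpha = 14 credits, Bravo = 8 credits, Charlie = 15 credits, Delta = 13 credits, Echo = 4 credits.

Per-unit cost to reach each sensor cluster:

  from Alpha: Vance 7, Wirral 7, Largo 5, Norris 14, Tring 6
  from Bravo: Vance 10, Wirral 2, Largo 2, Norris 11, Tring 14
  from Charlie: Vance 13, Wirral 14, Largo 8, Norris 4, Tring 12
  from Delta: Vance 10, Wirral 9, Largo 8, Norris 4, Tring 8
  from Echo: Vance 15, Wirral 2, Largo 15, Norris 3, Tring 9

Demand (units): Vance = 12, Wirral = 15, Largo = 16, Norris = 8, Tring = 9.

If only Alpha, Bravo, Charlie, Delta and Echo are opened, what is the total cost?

Total cost: 278

Each sensor cluster is assigned to its cheapest site among the open ones.
{Alpha, Bravo, Charlie, Delta, Echo}: Vance→Alpha 7·12=84, Wirral→Bravo 2·15=30, Largo→Bravo 2·16=32, Norris→Echo 3·8=24, Tring→Alpha 6·9=54. Service 224; fixed 54; total 278.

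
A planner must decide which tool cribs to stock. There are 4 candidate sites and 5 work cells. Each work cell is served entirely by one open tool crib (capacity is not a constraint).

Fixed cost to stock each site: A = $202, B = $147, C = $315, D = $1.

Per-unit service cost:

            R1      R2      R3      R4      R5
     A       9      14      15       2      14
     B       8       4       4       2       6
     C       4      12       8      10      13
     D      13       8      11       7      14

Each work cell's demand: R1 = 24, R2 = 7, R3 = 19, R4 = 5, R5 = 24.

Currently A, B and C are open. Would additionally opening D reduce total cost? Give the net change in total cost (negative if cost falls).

No — net change +1 (cost rises by 1).

Current service cost with {A, B, C}: 354.
Adding D: each work cell re-picks its cheapest; new service cost 354, saving 0.
Extra fixed cost: 1. Net change = 1 − 0 = 1.
(Totals: 1018 → 1019.)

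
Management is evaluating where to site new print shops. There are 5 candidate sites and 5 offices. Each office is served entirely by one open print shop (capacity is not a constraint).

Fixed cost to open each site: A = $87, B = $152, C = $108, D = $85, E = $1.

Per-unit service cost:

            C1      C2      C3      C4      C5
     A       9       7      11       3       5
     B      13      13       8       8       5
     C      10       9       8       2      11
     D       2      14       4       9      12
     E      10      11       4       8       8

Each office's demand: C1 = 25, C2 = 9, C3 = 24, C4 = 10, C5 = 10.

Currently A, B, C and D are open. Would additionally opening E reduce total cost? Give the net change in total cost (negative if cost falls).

No — net change +1 (cost rises by 1).

Current service cost with {A, B, C, D}: 279.
Adding E: each office re-picks its cheapest; new service cost 279, saving 0.
Extra fixed cost: 1. Net change = 1 − 0 = 1.
(Totals: 711 → 712.)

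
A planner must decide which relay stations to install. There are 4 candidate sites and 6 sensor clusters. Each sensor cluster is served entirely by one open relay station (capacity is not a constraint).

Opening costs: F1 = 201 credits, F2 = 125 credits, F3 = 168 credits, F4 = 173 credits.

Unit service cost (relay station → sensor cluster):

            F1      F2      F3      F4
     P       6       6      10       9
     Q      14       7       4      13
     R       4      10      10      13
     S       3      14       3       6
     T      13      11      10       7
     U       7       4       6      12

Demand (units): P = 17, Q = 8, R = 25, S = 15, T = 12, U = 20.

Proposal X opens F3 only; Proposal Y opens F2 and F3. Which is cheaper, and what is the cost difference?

Proposal X: {F3}: P→F3 10·17=170, Q→F3 4·8=32, R→F3 10·25=250, S→F3 3·15=45, T→F3 10·12=120, U→F3 6·20=120. Service 737; fixed 168; total 905.
Proposal Y: {F2, F3}: P→F2 6·17=102, Q→F3 4·8=32, R→F2 10·25=250, S→F3 3·15=45, T→F3 10·12=120, U→F2 4·20=80. Service 629; fixed 293; total 922.
Difference: |905 − 922| = 17.

Proposal X is cheaper by 17.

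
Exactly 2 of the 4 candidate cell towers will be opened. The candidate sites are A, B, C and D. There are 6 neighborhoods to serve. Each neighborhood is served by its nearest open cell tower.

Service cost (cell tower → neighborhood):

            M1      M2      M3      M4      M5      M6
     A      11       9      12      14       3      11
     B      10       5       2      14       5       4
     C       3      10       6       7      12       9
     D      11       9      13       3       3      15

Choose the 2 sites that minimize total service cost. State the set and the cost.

With exactly 2 open, each neighborhood uses its cheapest among the chosen.
{B, C}: M1→C 3, M2→B 5, M3→B 2, M4→C 7, M5→B 5, M6→B 4. Service cost 26.
{B, D}: service cost 27
{C, D}: service cost 33
Among all 6 size-2 choices, {B, C} is lowest.

Choose B and C; total service cost 26.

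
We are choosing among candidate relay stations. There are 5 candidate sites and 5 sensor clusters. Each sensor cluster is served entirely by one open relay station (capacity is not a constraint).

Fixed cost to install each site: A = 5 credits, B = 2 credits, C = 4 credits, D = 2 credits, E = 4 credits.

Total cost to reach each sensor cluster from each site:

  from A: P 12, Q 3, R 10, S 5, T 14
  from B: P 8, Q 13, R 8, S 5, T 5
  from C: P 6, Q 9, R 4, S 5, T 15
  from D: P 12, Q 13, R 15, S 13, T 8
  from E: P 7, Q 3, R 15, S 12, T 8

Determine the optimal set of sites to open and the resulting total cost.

For any fixed open set, each sensor cluster goes to its cheapest open site; total = fixed + service.
{B, C, E}: P→C 6, Q→E 3, R→C 4, S→B 5, T→B 5. Service 23; fixed 10; total 33.
{A, B, C}: service 23 + fixed 11 = 34
{B, E}: P→E 7, Q→E 3, R→B 8, S→B 5, T→B 5. Service 28; fixed 6; total 34.
{A, B, C, D, E}: P→C 6, Q→A 3, R→C 4, S→A 5, T→B 5. Service 23; fixed 17; total 40.
No other subset beats 33.

Open B, C and E; minimum total cost 33.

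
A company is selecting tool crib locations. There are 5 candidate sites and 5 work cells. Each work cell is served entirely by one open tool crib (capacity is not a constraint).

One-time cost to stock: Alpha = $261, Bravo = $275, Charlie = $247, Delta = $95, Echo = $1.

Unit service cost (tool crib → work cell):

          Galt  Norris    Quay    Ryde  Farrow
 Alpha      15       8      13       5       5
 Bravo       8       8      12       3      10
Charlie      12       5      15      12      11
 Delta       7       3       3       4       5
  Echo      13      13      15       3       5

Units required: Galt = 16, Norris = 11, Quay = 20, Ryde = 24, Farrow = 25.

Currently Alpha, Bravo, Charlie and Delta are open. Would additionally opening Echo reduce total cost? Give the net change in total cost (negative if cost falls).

Current service cost with {Alpha, Bravo, Charlie, Delta}: 402.
Adding Echo: each work cell re-picks its cheapest; new service cost 402, saving 0.
Extra fixed cost: 1. Net change = 1 − 0 = 1.
(Totals: 1280 → 1281.)

No — net change +1 (cost rises by 1).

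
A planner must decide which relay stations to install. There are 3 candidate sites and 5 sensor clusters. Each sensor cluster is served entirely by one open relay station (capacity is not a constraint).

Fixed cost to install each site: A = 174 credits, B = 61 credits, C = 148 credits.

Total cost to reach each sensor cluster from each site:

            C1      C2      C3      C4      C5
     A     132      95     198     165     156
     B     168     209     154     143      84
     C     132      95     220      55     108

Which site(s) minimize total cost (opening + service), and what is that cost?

For any fixed open set, each sensor cluster goes to its cheapest open site; total = fixed + service.
{B, C}: C1→C 132, C2→C 95, C3→B 154, C4→C 55, C5→B 84. Service 520; fixed 209; total 729.
{C}: C1→C 132, C2→C 95, C3→C 220, C4→C 55, C5→C 108. Service 610; fixed 148; total 758.
{B}: service 758 + fixed 61 = 819
{A, B, C}: C1→A 132, C2→A 95, C3→B 154, C4→C 55, C5→B 84. Service 520; fixed 383; total 903.
No other subset beats 729.

Open B and C; minimum total cost 729.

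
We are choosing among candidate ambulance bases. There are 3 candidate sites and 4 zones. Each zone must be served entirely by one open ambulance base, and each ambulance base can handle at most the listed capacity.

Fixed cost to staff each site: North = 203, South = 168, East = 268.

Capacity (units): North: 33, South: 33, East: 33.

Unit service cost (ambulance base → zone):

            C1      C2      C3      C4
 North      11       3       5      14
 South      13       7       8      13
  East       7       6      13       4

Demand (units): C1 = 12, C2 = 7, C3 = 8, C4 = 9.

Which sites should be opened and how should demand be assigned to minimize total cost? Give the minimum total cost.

Open {North, East}: C1→East 7·12=84, C2→North 3·7=21, C3→North 5·8=40, C4→East 4·9=36.
Loads: North carries 15/33, East carries 21/33. Service 181; fixed 471; total 652.
Next best feasible plan costs 662.

Minimum total cost: 652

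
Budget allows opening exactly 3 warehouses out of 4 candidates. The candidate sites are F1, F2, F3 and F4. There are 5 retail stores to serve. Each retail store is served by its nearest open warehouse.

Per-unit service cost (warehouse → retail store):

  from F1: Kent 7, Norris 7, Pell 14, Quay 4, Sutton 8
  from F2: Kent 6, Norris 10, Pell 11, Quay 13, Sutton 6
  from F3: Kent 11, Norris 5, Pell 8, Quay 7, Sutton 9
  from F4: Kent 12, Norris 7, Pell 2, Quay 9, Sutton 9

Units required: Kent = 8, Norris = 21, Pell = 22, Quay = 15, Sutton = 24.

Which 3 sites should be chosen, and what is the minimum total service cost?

Choose F1, F2 and F4; total service cost 443.

With exactly 3 open, each retail store uses its cheapest among the chosen.
{F1, F2, F4}: Kent→F2 6·8=48, Norris→F1 7·21=147, Pell→F4 2·22=44, Quay→F1 4·15=60, Sutton→F2 6·24=144. Service cost 443.
{F2, F3, F4}: service cost 446
{F1, F3, F4}: service cost 457
Among all 4 size-3 choices, {F1, F2, F4} is lowest.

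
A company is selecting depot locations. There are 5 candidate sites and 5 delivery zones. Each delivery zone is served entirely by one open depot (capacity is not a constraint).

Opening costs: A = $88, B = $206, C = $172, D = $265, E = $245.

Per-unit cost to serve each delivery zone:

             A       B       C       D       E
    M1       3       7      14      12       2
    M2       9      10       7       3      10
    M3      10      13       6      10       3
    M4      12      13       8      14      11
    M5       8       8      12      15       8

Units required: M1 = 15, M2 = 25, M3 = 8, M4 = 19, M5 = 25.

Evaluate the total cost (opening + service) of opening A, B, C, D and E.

Each delivery zone is assigned to its cheapest site among the open ones.
{A, B, C, D, E}: M1→E 2·15=30, M2→D 3·25=75, M3→E 3·8=24, M4→C 8·19=152, M5→A 8·25=200. Service 481; fixed 976; total 1457.

Total cost: 1457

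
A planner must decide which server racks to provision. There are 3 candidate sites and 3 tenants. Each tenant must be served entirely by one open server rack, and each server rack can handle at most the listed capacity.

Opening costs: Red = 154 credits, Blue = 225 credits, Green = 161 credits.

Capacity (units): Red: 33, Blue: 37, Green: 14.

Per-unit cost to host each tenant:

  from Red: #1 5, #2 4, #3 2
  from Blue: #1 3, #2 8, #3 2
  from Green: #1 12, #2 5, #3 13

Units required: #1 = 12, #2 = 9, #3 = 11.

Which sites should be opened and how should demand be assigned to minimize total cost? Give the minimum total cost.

Minimum total cost: 272

Open {Red}: #1→Red 5·12=60, #2→Red 4·9=36, #3→Red 2·11=22.
Loads: Red carries 32/33. Service 118; fixed 154; total 272.
Next best feasible plan costs 355.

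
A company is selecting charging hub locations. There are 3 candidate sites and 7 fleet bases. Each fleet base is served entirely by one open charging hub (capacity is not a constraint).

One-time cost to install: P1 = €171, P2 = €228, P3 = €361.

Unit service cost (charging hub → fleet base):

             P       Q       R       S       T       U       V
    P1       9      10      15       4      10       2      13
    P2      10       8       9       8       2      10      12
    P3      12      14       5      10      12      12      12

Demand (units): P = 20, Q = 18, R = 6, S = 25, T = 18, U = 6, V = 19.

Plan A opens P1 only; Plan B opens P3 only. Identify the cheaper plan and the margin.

Plan A is cheaper by 489.

Plan A: {P1}: P→P1 9·20=180, Q→P1 10·18=180, R→P1 15·6=90, S→P1 4·25=100, T→P1 10·18=180, U→P1 2·6=12, V→P1 13·19=247. Service 989; fixed 171; total 1160.
Plan B: {P3}: P→P3 12·20=240, Q→P3 14·18=252, R→P3 5·6=30, S→P3 10·25=250, T→P3 12·18=216, U→P3 12·6=72, V→P3 12·19=228. Service 1288; fixed 361; total 1649.
Difference: |1160 − 1649| = 489.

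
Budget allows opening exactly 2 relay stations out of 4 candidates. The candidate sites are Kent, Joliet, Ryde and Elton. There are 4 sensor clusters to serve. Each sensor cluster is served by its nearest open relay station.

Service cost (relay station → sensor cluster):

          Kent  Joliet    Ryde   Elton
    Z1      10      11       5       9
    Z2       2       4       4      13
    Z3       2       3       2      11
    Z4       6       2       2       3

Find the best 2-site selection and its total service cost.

With exactly 2 open, each sensor cluster uses its cheapest among the chosen.
{Kent, Ryde}: Z1→Ryde 5, Z2→Kent 2, Z3→Kent 2, Z4→Ryde 2. Service cost 11.
{Joliet, Ryde}: service cost 13
{Ryde, Elton}: service cost 13
Among all 6 size-2 choices, {Kent, Ryde} is lowest.

Choose Kent and Ryde; total service cost 11.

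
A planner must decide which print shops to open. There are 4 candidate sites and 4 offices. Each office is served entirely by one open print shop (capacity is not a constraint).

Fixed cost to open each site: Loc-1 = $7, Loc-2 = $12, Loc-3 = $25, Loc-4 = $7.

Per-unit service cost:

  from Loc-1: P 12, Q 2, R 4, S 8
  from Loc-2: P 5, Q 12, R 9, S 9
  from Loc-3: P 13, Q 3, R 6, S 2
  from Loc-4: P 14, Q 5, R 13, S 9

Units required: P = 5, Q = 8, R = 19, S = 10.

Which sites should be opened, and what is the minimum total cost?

Open Loc-1, Loc-2 and Loc-3; minimum total cost 181.

For any fixed open set, each office goes to its cheapest open site; total = fixed + service.
{Loc-1, Loc-2, Loc-3}: P→Loc-2 5·5=25, Q→Loc-1 2·8=16, R→Loc-1 4·19=76, S→Loc-3 2·10=20. Service 137; fixed 44; total 181.
{Loc-1, Loc-2, Loc-3, Loc-4}: service 137 + fixed 51 = 188
{Loc-1, Loc-3}: P→Loc-1 12·5=60, Q→Loc-1 2·8=16, R→Loc-1 4·19=76, S→Loc-3 2·10=20. Service 172; fixed 32; total 204.
{Loc-1}: service 232 + fixed 7 = 239
No other subset beats 181.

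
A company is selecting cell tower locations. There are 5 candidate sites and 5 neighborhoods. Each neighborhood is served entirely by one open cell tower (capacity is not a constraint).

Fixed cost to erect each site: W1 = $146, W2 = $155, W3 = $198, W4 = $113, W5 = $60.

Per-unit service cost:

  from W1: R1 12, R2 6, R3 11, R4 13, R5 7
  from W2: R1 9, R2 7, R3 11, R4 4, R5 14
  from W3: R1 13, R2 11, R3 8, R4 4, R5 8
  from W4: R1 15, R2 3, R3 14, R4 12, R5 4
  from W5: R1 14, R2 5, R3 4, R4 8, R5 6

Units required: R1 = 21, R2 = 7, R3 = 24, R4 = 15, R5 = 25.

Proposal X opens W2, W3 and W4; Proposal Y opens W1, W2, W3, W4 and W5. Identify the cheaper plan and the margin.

Proposal X: {W2, W3, W4}: R1→W2 9·21=189, R2→W4 3·7=21, R3→W3 8·24=192, R4→W2 4·15=60, R5→W4 4·25=100. Service 562; fixed 466; total 1028.
Proposal Y: {W1, W2, W3, W4, W5}: R1→W2 9·21=189, R2→W4 3·7=21, R3→W5 4·24=96, R4→W2 4·15=60, R5→W4 4·25=100. Service 466; fixed 672; total 1138.
Difference: |1028 − 1138| = 110.

Proposal X is cheaper by 110.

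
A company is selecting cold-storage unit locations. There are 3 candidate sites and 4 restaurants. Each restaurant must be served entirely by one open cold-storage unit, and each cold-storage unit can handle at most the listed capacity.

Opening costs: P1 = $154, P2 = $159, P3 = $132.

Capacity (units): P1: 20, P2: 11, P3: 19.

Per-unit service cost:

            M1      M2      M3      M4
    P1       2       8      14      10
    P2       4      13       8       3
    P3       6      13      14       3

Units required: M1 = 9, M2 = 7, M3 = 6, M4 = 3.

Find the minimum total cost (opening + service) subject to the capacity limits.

Minimum total cost: 444

Open {P1, P2}: M1→P1 2·9=18, M2→P1 8·7=56, M3→P2 8·6=48, M4→P2 3·3=9.
Loads: P1 carries 16/20, P2 carries 9/11. Service 131; fixed 313; total 444.
Next best feasible plan costs 453.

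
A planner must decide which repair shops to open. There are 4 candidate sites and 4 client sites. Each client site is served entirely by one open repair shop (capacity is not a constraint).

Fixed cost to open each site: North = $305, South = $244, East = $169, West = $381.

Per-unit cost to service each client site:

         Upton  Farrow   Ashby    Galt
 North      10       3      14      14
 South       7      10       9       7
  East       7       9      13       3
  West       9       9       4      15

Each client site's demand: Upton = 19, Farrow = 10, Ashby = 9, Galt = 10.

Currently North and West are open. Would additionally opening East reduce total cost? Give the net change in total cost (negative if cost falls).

No — net change +21 (cost rises by 21).

Current service cost with {North, West}: 377.
Adding East: each client site re-picks its cheapest; new service cost 229, saving 148.
Extra fixed cost: 169. Net change = 169 − 148 = 21.
(Totals: 1063 → 1084.)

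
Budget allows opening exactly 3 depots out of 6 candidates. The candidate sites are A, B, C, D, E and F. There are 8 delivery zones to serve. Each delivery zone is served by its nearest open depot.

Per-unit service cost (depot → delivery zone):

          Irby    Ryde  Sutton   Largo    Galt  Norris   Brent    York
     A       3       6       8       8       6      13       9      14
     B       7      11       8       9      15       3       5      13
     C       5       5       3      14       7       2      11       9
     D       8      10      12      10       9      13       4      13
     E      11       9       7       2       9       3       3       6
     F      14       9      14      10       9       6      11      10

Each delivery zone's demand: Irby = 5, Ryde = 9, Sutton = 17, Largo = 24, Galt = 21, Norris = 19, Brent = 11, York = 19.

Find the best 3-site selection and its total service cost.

With exactly 3 open, each delivery zone uses its cheapest among the chosen.
{A, C, E}: Irby→A 3·5=15, Ryde→C 5·9=45, Sutton→C 3·17=51, Largo→E 2·24=48, Galt→A 6·21=126, Norris→C 2·19=38, Brent→E 3·11=33, York→E 6·19=114. Service cost 470.
{B, C, E}: service cost 501
{C, D, E}: service cost 501
Among all 20 size-3 choices, {A, C, E} is lowest.

Choose A, C and E; total service cost 470.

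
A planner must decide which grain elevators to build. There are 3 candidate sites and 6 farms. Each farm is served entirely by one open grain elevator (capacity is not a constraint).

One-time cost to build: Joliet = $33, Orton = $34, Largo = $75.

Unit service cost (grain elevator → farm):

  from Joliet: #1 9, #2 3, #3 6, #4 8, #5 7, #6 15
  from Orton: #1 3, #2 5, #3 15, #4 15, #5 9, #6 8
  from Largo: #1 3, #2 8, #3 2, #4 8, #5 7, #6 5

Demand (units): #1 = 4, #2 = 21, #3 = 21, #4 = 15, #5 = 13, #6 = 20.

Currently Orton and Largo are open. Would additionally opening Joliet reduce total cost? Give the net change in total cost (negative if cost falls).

Yes — net change −9 (cost falls by 9).

Current service cost with {Orton, Largo}: 470.
Adding Joliet: each farm re-picks its cheapest; new service cost 428, saving 42.
Extra fixed cost: 33. Net change = 33 − 42 = -9.
(Totals: 579 → 570.)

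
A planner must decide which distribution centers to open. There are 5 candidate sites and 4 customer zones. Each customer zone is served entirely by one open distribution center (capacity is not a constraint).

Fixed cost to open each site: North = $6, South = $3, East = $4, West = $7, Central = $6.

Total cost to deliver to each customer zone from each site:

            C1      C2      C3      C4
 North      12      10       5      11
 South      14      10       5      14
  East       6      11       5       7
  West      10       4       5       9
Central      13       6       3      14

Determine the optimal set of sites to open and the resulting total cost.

For any fixed open set, each customer zone goes to its cheapest open site; total = fixed + service.
{East, Central}: C1→East 6, C2→Central 6, C3→Central 3, C4→East 7. Service 22; fixed 10; total 32.
{East}: service 29 + fixed 4 = 33
{East, West}: service 22 + fixed 11 = 33
{North, South, East, West, Central}: C1→East 6, C2→West 4, C3→Central 3, C4→East 7. Service 20; fixed 26; total 46.
No other subset beats 32.

Open East and Central; minimum total cost 32.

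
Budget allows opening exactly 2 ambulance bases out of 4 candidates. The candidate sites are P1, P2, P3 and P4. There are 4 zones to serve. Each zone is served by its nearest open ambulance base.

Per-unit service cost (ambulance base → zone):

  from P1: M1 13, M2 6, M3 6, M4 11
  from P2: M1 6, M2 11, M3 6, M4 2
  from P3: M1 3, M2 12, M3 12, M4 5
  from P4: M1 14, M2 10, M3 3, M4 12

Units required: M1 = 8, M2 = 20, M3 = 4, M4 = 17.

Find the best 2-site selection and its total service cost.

With exactly 2 open, each zone uses its cheapest among the chosen.
{P1, P2}: M1→P2 6·8=48, M2→P1 6·20=120, M3→P1 6·4=24, M4→P2 2·17=34. Service cost 226.
{P1, P3}: service cost 253
{P2, P4}: service cost 294
Among all 6 size-2 choices, {P1, P2} is lowest.

Choose P1 and P2; total service cost 226.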